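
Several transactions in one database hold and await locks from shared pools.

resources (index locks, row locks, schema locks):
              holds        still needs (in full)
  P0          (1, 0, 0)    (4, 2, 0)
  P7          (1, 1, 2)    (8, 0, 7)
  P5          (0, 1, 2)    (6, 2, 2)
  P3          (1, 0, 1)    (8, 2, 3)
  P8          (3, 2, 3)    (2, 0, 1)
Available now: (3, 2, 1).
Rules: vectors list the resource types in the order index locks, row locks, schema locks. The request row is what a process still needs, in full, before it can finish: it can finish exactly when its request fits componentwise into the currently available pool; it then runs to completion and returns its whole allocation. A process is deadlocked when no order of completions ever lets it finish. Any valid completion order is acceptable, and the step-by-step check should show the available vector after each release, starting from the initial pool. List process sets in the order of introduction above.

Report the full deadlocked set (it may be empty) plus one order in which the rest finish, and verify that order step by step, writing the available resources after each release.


Deadlocked set: P7 and P3.
Key observation: the pool after P8, P0, P5 is (7, 5, 6); every surviving request exceeds it in index locks, so progress ends there.
The rest can finish in the order P8, P0, P5. Step-by-step check:
  pool = (3, 2, 1)
  P8 needs (2, 0, 1) <= (3, 2, 1) -> finishes; pool += (3, 2, 3) = (6, 4, 4)
  P0 needs (4, 2, 0) <= (6, 4, 4) -> finishes; pool += (1, 0, 0) = (7, 4, 4)
  P5 needs (6, 2, 2) <= (7, 4, 4) -> finishes; pool += (0, 1, 2) = (7, 5, 6)
The blocked processes can never fit:
  blocked: P7 wants (8, 0, 7), pool (7, 5, 6) — not enough index locks and schema locks
  blocked: P3 wants (8, 2, 3), pool (7, 5, 6) — not enough index locks


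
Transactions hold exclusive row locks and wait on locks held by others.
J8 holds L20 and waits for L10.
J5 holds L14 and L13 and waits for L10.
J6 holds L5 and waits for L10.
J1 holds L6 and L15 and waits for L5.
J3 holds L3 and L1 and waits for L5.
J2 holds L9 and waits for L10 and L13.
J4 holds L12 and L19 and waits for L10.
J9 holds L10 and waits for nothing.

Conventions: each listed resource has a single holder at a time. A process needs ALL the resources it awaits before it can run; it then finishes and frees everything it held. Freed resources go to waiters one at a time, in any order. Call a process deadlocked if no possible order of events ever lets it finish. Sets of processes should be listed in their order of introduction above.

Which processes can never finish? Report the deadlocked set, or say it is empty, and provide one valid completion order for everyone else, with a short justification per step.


The deadlocked set is empty.
Key observation: there is no circular wait here — follow any chain and it reaches a process that is free to run now.
The rest can finish in the order J9, J4, J5, J6, J3, J1, J2, J8.
Walking it through:
  J9 waits on nothing -> runs at once and releases L10
  J4 waits on L10 — all released -> runs and releases L12 and L19
  J5 waits on L10 — all released -> runs and releases L14 and L13
  J6 waits on L10 — all released -> runs and releases L5
  J3 waits on L5 — all released -> runs and releases L3 and L1
  J1 waits on L5 — all released -> runs and releases L6 and L15
  J2 waits on L10 and L13 — all released -> runs and releases L9
  J8 waits on L10 — all released -> runs and releases L20


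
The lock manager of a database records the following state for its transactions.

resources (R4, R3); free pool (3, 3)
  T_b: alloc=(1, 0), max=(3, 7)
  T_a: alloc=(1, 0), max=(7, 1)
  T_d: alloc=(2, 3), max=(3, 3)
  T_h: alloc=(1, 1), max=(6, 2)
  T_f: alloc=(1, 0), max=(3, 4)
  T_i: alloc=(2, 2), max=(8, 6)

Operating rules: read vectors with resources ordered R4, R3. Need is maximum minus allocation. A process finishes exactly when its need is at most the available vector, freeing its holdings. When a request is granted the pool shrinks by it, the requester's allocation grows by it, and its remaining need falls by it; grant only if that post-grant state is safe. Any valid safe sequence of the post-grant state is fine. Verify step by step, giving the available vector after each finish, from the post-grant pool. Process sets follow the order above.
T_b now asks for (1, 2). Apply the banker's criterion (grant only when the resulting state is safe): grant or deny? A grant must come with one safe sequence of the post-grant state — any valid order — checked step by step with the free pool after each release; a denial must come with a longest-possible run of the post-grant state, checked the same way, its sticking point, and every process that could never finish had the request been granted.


GRANT — the state after the grant stays safe, e.g. via T_d, T_f, T_h, T_b, T_i, T_a.
Key observation: post-grant, (2, 1) remains, and an order beginning with T_d completes everyone.
Check on the post-grant state, step by step:
  pool = (2, 1)
  T_d needs (1, 0) <= (2, 1) -> finishes; pool += (2, 3) = (4, 4)
  T_f needs (2, 4) <= (4, 4) -> finishes; pool += (1, 0) = (5, 4)
  T_h needs (5, 1) <= (5, 4) -> finishes; pool += (1, 1) = (6, 5)
  T_b needs (1, 5) <= (6, 5) -> finishes; pool += (2, 2) = (8, 7)
  T_i needs (6, 4) <= (8, 7) -> finishes; pool += (2, 2) = (10, 9)
  T_a needs (6, 1) <= (10, 9) -> finishes; pool += (1, 0) = (11, 9)


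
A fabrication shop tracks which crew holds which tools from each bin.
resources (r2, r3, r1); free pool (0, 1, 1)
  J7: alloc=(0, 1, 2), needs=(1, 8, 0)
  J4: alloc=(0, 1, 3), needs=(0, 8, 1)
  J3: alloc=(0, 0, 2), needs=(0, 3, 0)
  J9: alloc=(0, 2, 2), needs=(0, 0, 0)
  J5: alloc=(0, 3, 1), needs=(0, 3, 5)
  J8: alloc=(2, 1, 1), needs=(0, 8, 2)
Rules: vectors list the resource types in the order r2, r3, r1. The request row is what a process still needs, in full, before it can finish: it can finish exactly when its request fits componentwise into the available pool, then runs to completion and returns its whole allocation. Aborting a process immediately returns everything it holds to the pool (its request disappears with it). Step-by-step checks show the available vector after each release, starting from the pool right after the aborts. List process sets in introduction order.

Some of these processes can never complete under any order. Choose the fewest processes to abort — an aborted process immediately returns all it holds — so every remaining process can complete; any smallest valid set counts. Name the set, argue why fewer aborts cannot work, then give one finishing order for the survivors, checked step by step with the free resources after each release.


Abort J4 and J8.
Key observation: the returned (2, 2, 4) from J4 and J8 is what brings J7 — unrunnable before, under any order — into play at step 4.
Minimality, checking each single-abort alternative: J7 alone leaves J4 blocked (short on r3); J4 alone leaves J7 blocked (short on r2 and r3); J3 alone leaves J7 blocked (short on r2 and r3); J9 alone leaves J7 blocked (short on r2 and r3); J5 alone leaves J7 blocked (short on r2 and r3); J8 alone leaves J7 blocked (short on r3).
One survivor order: J9, J3, J5, J7. Step-by-step check (post-abort pool first):
  pool = (2, 3, 5)
  J9 needs (0, 0, 0) <= (2, 3, 5) -> finishes; pool += (0, 2, 2) = (2, 5, 7)
  J3 needs (0, 3, 0) <= (2, 5, 7) -> finishes; pool += (0, 0, 2) = (2, 5, 9)
  J5 needs (0, 3, 5) <= (2, 5, 9) -> finishes; pool += (0, 3, 1) = (2, 8, 10)
  J7 needs (1, 8, 0) <= (2, 8, 10) -> finishes; pool += (0, 1, 2) = (2, 9, 12)


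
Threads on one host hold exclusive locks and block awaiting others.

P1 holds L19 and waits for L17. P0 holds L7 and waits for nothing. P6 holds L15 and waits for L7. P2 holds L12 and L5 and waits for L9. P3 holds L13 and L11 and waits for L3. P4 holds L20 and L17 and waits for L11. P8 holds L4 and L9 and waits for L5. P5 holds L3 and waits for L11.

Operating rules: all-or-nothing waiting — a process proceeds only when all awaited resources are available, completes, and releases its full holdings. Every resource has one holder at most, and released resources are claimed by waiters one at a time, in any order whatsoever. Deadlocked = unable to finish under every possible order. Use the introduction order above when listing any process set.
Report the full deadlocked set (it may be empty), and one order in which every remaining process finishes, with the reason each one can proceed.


The deadlocked set is P1, P2, P3, P4, P8 and P5.
Key observation: the knot is the closed ring of waits P3 -> P5 -> P3; P2 and P8 are caught in further circular waits and P1 and P4 wait into the deadlock from upstream.
A valid finishing order for the others: P0, P6.
Verifying each step:
  P0 waits on nothing -> runs at once and releases L7
  run P6 (all its waits — L7 — are resolved); releases L15


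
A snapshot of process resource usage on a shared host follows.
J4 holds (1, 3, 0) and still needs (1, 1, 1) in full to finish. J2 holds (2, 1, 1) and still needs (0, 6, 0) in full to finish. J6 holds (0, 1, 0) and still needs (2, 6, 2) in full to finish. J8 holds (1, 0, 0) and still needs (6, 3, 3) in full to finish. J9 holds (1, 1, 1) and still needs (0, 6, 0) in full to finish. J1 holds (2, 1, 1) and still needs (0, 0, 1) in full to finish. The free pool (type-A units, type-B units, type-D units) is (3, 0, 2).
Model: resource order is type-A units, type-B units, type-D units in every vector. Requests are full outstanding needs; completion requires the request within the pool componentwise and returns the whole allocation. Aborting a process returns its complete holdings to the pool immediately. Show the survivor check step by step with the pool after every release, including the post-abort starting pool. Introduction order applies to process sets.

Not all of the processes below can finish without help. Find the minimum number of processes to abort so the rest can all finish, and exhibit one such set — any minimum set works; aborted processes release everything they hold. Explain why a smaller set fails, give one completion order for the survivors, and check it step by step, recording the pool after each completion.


Minimum abort set: J6 and J9.
Key observation: J2 had no path to completion before; after the abort of J6 and J9 ((1, 2, 1) returned), step 4 is where it fits.
Minimality, checking each single-abort alternative: J4 alone leaves J2 blocked (short on type-B units); J2 alone leaves J6 blocked (short on type-B units); J6 alone leaves J2 blocked (short on type-B units); J8 alone leaves J2 blocked (short on type-B units); J9 alone leaves J2 blocked (short on type-B units); J1 alone leaves J2 blocked (short on type-B units).
The survivors complete as J4, J1, J8, J2. Walking it through (starting from the post-abort pool):
  pool = (4, 2, 3)
  run J4 (needs (1, 1, 1), free (4, 2, 3)); after release of (1, 3, 0) the pool is (5, 5, 3)
  run J1 (needs (0, 0, 1), free (5, 5, 3)); after release of (2, 1, 1) the pool is (7, 6, 4)
  run J8 (needs (6, 3, 3), free (7, 6, 4)); after release of (1, 0, 0) the pool is (8, 6, 4)
  run J2 (needs (0, 6, 0), free (8, 6, 4)); after release of (2, 1, 1) the pool is (10, 7, 5)


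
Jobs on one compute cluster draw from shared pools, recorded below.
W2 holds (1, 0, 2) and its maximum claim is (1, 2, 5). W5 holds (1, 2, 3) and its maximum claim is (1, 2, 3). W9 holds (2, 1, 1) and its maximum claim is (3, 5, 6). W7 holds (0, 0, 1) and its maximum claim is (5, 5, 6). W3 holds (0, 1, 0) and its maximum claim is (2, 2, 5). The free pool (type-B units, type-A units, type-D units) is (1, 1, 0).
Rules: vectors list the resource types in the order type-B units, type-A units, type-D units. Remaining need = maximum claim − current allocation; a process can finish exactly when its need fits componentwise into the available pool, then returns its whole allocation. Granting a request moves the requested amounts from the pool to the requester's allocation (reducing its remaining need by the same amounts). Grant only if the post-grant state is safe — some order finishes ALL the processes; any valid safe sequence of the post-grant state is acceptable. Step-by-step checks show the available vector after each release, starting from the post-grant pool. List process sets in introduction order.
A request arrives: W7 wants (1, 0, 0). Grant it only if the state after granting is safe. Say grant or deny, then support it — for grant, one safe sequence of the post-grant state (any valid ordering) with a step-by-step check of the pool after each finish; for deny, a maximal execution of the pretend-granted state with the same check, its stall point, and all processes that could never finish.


GRANT — the state after the grant stays safe, e.g. via W5, W2, W3, W9, W7.
Key observation: with (0, 1, 0) left after the transfer, W5 can run at once — the state stays safe.
Step-by-step check of the post-grant state:
  pool = (0, 1, 0)
  W5 needs (0, 0, 0) <= (0, 1, 0) -> finishes; pool += (1, 2, 3) = (1, 3, 3)
  W2 needs (0, 2, 3) <= (1, 3, 3) -> finishes; pool += (1, 0, 2) = (2, 3, 5)
  W3 needs (2, 1, 5) <= (2, 3, 5) -> finishes; pool += (0, 1, 0) = (2, 4, 5)
  W9 needs (1, 4, 5) <= (2, 4, 5) -> finishes; pool += (2, 1, 1) = (4, 5, 6)
  W7 needs (4, 5, 5) <= (4, 5, 6) -> finishes; pool += (1, 0, 1) = (5, 5, 7)


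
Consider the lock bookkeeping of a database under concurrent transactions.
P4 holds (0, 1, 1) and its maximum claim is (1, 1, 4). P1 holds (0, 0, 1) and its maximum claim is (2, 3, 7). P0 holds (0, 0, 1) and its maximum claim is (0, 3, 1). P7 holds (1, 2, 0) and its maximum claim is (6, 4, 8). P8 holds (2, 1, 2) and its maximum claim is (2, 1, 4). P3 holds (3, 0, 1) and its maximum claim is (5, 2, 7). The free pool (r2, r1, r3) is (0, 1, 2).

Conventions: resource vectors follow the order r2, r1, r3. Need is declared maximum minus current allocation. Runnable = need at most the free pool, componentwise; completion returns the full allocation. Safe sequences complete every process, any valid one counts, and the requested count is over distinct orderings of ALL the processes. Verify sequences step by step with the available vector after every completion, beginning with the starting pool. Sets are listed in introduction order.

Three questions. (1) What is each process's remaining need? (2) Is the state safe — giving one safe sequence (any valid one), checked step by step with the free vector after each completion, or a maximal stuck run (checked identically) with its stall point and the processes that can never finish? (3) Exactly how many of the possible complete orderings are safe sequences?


(1) Outstanding need per process (order r2, r1, r3):
  P4: (1, 0, 3)
  P1: (2, 3, 6)
  P0: (0, 3, 0)
  P7: (5, 2, 8)
  P8: (0, 0, 2)
  P3: (2, 2, 6)
(2) SAFE. One safe sequence: P8, P4, P0, P1, P3, P7.
Key observation: the first exact fit in this order is P8 — it needs (0, 0, 2) with (0, 1, 2) free, meeting a requested resource to the last unit.
Walking it through:
  pool = (0, 1, 2)
  run P8 (needs (0, 0, 2), free (0, 1, 2)); after release of (2, 1, 2) the pool is (2, 2, 4)
  run P4 (needs (1, 0, 3), free (2, 2, 4)); after release of (0, 1, 1) the pool is (2, 3, 5)
  run P0 (needs (0, 3, 0), free (2, 3, 5)); after release of (0, 0, 1) the pool is (2, 3, 6)
  run P1 (needs (2, 3, 6), free (2, 3, 6)); after release of (0, 0, 1) the pool is (2, 3, 7)
  run P3 (needs (2, 2, 6), free (2, 3, 7)); after release of (3, 0, 1) the pool is (5, 3, 8)
  run P7 (needs (5, 2, 8), free (5, 3, 8)); after release of (1, 2, 0) the pool is (6, 5, 8)
(3) The exact count: 2 of the possible complete orderings are safe sequences.


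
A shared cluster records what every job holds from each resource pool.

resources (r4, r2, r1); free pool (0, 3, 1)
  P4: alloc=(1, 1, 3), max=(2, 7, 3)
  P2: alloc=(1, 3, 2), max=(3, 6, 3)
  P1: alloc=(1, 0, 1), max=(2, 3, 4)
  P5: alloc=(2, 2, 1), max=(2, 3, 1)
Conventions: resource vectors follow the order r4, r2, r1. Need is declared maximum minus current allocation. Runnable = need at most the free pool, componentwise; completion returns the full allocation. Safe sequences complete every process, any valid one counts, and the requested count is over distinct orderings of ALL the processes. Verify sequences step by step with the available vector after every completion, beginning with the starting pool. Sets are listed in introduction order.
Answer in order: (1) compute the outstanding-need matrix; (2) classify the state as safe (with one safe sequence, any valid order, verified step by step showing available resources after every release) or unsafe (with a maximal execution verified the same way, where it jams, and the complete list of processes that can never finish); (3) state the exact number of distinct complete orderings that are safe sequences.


(1) Need matrix, components ordered r4, r2, r1:
  P4: (1, 6, 0)
  P2: (2, 3, 1)
  P1: (1, 3, 3)
  P5: (0, 1, 0)
(2) SAFE, for example via the order P5, P2, P4, P1.
Key observation: the order's first zero-slack moment is P2 ((2, 3, 1) needed, (2, 5, 2) free — a requested resource with nothing to spare).
Step-by-step check:
  pool = (0, 3, 1)
  P5 needs (0, 1, 0) <= (0, 3, 1) -> finishes; pool += (2, 2, 1) = (2, 5, 2)
  P2 needs (2, 3, 1) <= (2, 5, 2) -> finishes; pool += (1, 3, 2) = (3, 8, 4)
  P4 needs (1, 6, 0) <= (3, 8, 4) -> finishes; pool += (1, 1, 3) = (4, 9, 7)
  P1 needs (1, 3, 3) <= (4, 9, 7) -> finishes; pool += (1, 0, 1) = (5, 9, 8)
(3) The exact count: 2 of the possible complete orderings are safe sequences.


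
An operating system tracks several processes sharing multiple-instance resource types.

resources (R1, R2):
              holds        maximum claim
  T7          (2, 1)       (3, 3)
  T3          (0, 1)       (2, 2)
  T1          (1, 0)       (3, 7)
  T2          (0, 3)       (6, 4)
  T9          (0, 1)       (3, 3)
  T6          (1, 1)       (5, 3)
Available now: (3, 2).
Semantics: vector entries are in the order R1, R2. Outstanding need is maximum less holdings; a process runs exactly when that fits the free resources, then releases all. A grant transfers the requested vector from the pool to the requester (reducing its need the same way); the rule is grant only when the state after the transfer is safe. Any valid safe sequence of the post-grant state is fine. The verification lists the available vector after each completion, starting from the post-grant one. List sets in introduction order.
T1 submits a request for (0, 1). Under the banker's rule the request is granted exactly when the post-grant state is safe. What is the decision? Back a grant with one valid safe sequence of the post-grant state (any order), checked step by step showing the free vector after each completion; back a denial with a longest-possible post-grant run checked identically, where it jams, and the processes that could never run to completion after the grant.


GRANT. The post-grant state is safe; one safe sequence: T3, T7, T9, T6, T2, T1.
Key observation: post-grant, (3, 1) remains, and an order beginning with T3 completes everyone.
Verifying the post-grant state step by step:
  pool = (3, 1)
  T3 needs (2, 1) <= (3, 1) -> finishes; pool += (0, 1) = (3, 2)
  T7 needs (1, 2) <= (3, 2) -> finishes; pool += (2, 1) = (5, 3)
  T9 needs (3, 2) <= (5, 3) -> finishes; pool += (0, 1) = (5, 4)
  T6 needs (4, 2) <= (5, 4) -> finishes; pool += (1, 1) = (6, 5)
  T2 needs (6, 1) <= (6, 5) -> finishes; pool += (0, 3) = (6, 8)
  T1 needs (2, 6) <= (6, 8) -> finishes; pool += (1, 1) = (7, 9)


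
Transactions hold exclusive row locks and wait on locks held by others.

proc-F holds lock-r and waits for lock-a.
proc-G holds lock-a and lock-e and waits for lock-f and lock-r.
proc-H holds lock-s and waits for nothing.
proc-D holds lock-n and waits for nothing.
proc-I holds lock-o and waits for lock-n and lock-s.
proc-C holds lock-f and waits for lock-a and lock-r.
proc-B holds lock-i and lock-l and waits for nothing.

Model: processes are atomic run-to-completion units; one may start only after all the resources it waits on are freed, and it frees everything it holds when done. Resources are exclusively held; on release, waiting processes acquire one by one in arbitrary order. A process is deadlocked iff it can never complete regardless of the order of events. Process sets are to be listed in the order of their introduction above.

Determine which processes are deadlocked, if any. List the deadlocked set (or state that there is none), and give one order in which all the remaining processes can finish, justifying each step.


The deadlocked set is proc-F, proc-G and proc-C.
Key observation: the knot is the closed ring of waits proc-F -> proc-G -> proc-F; proc-C is caught in further circular waits.
A valid finishing order for the others: proc-H, proc-D, proc-I, proc-B.
Walking it through:
  run proc-H (it waits on nothing); releases lock-s
  run proc-D (it waits on nothing); releases lock-n
  proc-I: everything it awaited (lock-n and lock-s) is free; runs, freeing lock-o
  run proc-B (it waits on nothing); releases lock-i and lock-l


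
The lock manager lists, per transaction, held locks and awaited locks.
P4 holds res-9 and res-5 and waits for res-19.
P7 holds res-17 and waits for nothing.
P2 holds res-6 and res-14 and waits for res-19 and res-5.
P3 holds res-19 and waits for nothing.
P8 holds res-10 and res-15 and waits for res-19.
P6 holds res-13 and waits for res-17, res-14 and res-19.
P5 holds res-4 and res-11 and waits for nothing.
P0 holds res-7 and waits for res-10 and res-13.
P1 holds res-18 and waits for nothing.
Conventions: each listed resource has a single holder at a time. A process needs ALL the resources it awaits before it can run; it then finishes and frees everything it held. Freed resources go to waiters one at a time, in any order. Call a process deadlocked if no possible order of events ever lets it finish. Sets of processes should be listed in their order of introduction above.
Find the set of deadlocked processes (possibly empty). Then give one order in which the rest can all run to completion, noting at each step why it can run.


The deadlocked set is empty.
Key observation: the wait graph is acyclic; completion cascades from the unblocked processes through everyone else.
One completion order for the rest: P3, P7, P1, P8, P4, P2, P6, P0, P5.
Walking it through:
  P3: no waits; runs immediately, freeing res-19
  P7: no waits; runs immediately, freeing res-17
  P1: no waits; runs immediately, freeing res-18
  run P8 (all its waits — res-19 — are resolved); releases res-10 and res-15
  run P4 (all its waits — res-19 — are resolved); releases res-9 and res-5
  run P2 (all its waits — res-19 and res-5 — are resolved); releases res-6 and res-14
  run P6 (all its waits — res-17, res-14 and res-19 — are resolved); releases res-13
  run P0 (all its waits — res-10 and res-13 — are resolved); releases res-7
  P5: no waits; runs immediately, freeing res-4 and res-11


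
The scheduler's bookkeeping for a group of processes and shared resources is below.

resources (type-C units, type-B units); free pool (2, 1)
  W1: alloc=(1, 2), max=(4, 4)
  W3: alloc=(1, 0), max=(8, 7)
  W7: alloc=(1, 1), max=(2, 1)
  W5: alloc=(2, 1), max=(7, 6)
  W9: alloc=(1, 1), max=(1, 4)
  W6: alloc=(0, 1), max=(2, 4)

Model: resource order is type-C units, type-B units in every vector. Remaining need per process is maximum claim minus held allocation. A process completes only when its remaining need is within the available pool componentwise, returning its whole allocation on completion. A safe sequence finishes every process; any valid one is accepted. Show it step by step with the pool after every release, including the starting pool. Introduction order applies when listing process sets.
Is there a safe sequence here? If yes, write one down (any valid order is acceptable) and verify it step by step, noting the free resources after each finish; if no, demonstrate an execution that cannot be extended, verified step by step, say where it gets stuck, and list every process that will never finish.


SAFE — a valid safe sequence is W7, W1, W9, W5, W6, W3.
Key observation: the first exact fit in this order is W1 — it needs (3, 2) with (3, 2) free, meeting a requested resource to the last unit.
Check, step by step:
  pool = (2, 1)
  W7 needs (1, 0) <= (2, 1) -> finishes; pool += (1, 1) = (3, 2)
  W1 needs (3, 2) <= (3, 2) -> finishes; pool += (1, 2) = (4, 4)
  W9 needs (0, 3) <= (4, 4) -> finishes; pool += (1, 1) = (5, 5)
  W5 needs (5, 5) <= (5, 5) -> finishes; pool += (2, 1) = (7, 6)
  W6 needs (2, 3) <= (7, 6) -> finishes; pool += (0, 1) = (7, 7)
  W3 needs (7, 7) <= (7, 7) -> finishes; pool += (1, 0) = (8, 7)


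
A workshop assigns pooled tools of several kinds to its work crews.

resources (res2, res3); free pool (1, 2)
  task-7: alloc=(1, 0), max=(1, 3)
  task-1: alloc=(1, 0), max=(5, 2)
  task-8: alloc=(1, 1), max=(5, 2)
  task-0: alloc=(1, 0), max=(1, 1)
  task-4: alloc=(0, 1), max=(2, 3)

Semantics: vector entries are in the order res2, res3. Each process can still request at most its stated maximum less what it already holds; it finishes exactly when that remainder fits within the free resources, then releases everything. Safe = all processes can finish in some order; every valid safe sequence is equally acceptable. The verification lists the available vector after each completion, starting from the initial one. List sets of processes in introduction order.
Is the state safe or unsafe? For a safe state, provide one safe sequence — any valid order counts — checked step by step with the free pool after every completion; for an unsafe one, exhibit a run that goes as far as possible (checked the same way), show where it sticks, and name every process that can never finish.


UNSAFE.
Key observation: the pool after task-0, task-4, task-7 is (3, 3); every surviving request exceeds it in res2, so progress ends there.
Going as far as possible: task-0, task-4, task-7; after that, nothing fits. Step-by-step check:
  pool = (1, 2)
  task-0 needs (0, 1) <= (1, 2) -> finishes; pool += (1, 0) = (2, 2)
  task-4 needs (2, 2) <= (2, 2) -> finishes; pool += (0, 1) = (2, 3)
  task-7 needs (0, 3) <= (2, 3) -> finishes; pool += (1, 0) = (3, 3)
  task-1 cannot run: need (4, 2) vs free (3, 3) (insufficient res2)
  task-8 cannot run: need (4, 1) vs free (3, 3) (insufficient res2)
Never able to finish: task-1 and task-8.


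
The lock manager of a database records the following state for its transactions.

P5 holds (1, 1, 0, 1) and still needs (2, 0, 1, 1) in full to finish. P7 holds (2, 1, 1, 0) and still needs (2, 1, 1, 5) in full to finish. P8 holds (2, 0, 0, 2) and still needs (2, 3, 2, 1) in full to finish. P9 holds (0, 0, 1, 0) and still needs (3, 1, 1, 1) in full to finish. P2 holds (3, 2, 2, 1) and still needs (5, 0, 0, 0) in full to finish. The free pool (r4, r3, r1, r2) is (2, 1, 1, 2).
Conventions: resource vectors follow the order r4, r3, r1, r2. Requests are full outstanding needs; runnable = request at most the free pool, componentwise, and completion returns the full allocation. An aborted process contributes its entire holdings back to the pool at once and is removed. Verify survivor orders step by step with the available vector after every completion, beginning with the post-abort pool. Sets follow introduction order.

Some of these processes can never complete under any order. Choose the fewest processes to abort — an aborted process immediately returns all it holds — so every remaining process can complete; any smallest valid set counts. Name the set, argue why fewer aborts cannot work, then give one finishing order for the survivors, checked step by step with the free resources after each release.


Minimum abort set: P2.
Key observation: aborting P2 returns (3, 2, 2, 1), and P8 — hopeless before — runs at step 1 with the returned capacity in the pool.
Why nothing smaller works: aborting no one leaves the state deadlocked as given.
The survivors complete as P8, P5, P9, P7. Step-by-step check (starting from the post-abort pool):
  pool = (5, 3, 3, 3)
  P8 needs (2, 3, 2, 1) <= (5, 3, 3, 3) -> finishes; pool += (2, 0, 0, 2) = (7, 3, 3, 5)
  P5 needs (2, 0, 1, 1) <= (7, 3, 3, 5) -> finishes; pool += (1, 1, 0, 1) = (8, 4, 3, 6)
  P9 needs (3, 1, 1, 1) <= (8, 4, 3, 6) -> finishes; pool += (0, 0, 1, 0) = (8, 4, 4, 6)
  P7 needs (2, 1, 1, 5) <= (8, 4, 4, 6) -> finishes; pool += (2, 1, 1, 0) = (10, 5, 5, 6)


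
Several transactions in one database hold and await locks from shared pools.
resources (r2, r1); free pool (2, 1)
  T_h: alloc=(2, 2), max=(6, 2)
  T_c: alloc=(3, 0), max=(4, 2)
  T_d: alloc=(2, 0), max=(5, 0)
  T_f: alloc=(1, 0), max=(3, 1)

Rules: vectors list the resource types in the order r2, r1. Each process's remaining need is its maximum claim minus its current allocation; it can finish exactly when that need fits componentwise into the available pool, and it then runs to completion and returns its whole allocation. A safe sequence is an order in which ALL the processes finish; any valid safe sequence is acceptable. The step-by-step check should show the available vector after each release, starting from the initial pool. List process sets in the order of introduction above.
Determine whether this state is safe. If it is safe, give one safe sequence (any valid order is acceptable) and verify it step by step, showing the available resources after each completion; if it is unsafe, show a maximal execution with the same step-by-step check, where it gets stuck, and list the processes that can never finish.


SAFE — a valid safe sequence is T_f, T_d, T_h, T_c.
Key observation: the first exact fit in this order is T_f — it needs (2, 1) with (2, 1) free, meeting a requested resource to the last unit.
Verifying each step:
  pool = (2, 1)
  T_f needs (2, 1) <= (2, 1) -> finishes; pool += (1, 0) = (3, 1)
  T_d needs (3, 0) <= (3, 1) -> finishes; pool += (2, 0) = (5, 1)
  T_h needs (4, 0) <= (5, 1) -> finishes; pool += (2, 2) = (7, 3)
  T_c needs (1, 2) <= (7, 3) -> finishes; pool += (3, 0) = (10, 3)


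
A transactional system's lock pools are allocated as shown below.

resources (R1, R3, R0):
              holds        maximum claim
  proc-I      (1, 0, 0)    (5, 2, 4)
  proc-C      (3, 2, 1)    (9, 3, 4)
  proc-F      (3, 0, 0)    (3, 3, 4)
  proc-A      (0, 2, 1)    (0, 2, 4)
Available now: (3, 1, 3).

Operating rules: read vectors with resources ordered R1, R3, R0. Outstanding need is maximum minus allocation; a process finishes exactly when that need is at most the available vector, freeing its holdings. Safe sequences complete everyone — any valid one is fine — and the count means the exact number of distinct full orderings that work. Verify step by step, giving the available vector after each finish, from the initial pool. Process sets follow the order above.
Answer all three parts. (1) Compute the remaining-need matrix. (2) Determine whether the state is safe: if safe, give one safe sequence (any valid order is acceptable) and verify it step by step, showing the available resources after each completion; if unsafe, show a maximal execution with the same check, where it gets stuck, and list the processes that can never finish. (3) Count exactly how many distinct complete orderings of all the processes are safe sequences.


(1) Outstanding need per process (order R1, R3, R0):
  proc-I: (4, 2, 4)
  proc-C: (6, 1, 3)
  proc-F: (0, 3, 4)
  proc-A: (0, 0, 3)
(2) SAFE, for example via the order proc-A, proc-F, proc-C, proc-I.
Key observation: at proc-A the run first touches a limit — (0, 0, 3) against (3, 1, 3), exact on a resource it actually requests.
Verifying each step:
  pool = (3, 1, 3)
  run proc-A (needs (0, 0, 3), free (3, 1, 3)); after release of (0, 2, 1) the pool is (3, 3, 4)
  run proc-F (needs (0, 3, 4), free (3, 3, 4)); after release of (3, 0, 0) the pool is (6, 3, 4)
  run proc-C (needs (6, 1, 3), free (6, 3, 4)); after release of (3, 2, 1) the pool is (9, 5, 5)
  run proc-I (needs (4, 2, 4), free (9, 5, 5)); after release of (1, 0, 0) the pool is (10, 5, 5)
(3) Precisely 2 of the possible complete orderings are safe sequences.


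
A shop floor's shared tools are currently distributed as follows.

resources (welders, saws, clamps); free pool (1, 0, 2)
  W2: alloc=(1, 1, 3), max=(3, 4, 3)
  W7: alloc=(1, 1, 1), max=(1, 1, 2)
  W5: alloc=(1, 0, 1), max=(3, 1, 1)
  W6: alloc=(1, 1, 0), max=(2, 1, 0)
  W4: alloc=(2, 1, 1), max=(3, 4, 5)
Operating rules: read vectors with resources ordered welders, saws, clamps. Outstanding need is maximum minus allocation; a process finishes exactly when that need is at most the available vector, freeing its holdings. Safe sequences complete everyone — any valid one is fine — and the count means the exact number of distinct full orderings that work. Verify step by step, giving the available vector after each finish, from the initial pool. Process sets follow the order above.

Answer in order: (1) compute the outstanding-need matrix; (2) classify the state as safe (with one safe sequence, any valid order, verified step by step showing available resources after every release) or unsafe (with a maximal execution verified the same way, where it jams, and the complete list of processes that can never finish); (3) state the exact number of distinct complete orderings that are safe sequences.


(1) Need matrix, components ordered welders, saws, clamps:
  W2: (2, 3, 0)
  W7: (0, 0, 1)
  W5: (2, 1, 0)
  W6: (1, 0, 0)
  W4: (1, 3, 4)
(2) UNSAFE — no complete ordering exists.
Key observation: saws is the bottleneck — with W6, W5, W7 done the pool holds (4, 2, 4), short of every remaining need.
The run W6, W5, W7 cannot be extended any further. Walking it through:
  pool = (1, 0, 2)
  run W6 (needs (1, 0, 0), free (1, 0, 2)); after release of (1, 1, 0) the pool is (2, 1, 2)
  run W5 (needs (2, 1, 0), free (2, 1, 2)); after release of (1, 0, 1) the pool is (3, 1, 3)
  run W7 (needs (0, 0, 1), free (3, 1, 3)); after release of (1, 1, 1) the pool is (4, 2, 4)
  blocked: W2 wants (2, 3, 0), pool (4, 2, 4) — not enough saws
  blocked: W4 wants (1, 3, 4), pool (4, 2, 4) — not enough saws
Never able to finish: W2 and W4.
(3) The exact count: 0 of the possible complete orderings are safe sequences.


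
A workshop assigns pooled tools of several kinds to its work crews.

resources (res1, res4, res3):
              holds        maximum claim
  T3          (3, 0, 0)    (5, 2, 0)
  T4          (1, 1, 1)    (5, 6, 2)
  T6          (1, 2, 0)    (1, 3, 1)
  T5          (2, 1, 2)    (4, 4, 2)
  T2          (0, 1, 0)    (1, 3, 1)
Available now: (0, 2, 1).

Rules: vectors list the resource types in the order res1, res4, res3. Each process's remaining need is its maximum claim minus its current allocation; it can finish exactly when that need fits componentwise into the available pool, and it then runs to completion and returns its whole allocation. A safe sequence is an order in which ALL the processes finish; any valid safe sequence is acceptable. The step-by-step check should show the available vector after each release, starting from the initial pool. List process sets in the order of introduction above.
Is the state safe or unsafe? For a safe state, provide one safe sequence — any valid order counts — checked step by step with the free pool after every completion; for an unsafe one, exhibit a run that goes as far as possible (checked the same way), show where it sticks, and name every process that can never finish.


The state is UNSAFE.
Key observation: the pool after T6, T2 is (1, 5, 1); every surviving request exceeds it in res1, so progress ends there.
Going as far as possible: T6, T2; after that, nothing fits. Check, step by step:
  pool = (0, 2, 1)
  T6: need (0, 1, 1) fits (0, 2, 1); releases (1, 2, 0), pool now (1, 4, 1)
  T2: need (1, 2, 1) fits (1, 4, 1); releases (0, 1, 0), pool now (1, 5, 1)
  T3 still needs (2, 2, 0) but only (1, 5, 1) is free — short on res1
  T4 still needs (4, 5, 1) but only (1, 5, 1) is free — short on res1
  T5 still needs (2, 3, 0) but only (1, 5, 1) is free — short on res1
Never able to finish: T3, T4 and T5.


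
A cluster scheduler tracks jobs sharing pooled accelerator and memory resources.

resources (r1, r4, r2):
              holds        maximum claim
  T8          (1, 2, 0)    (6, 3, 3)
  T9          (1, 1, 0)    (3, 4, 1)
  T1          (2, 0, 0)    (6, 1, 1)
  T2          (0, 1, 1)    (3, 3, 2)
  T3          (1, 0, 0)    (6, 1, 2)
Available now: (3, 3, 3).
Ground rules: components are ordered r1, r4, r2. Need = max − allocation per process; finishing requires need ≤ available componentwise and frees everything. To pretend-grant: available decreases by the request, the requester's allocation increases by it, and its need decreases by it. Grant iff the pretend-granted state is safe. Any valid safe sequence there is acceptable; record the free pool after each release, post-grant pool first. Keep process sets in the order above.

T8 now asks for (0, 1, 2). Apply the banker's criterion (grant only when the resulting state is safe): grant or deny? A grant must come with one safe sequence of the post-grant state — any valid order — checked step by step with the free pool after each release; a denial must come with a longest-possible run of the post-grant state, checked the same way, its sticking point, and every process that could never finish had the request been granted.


GRANT. The post-grant state is safe; one safe sequence: T2, T9, T1, T8, T3.
Key observation: with (3, 2, 1) left after the transfer, T2 can run at once — the state stays safe.
Check on the post-grant state, step by step:
  pool = (3, 2, 1)
  run T2 (needs (3, 2, 1), free (3, 2, 1)); after release of (0, 1, 1) the pool is (3, 3, 2)
  run T9 (needs (2, 3, 1), free (3, 3, 2)); after release of (1, 1, 0) the pool is (4, 4, 2)
  run T1 (needs (4, 1, 1), free (4, 4, 2)); after release of (2, 0, 0) the pool is (6, 4, 2)
  run T8 (needs (5, 0, 1), free (6, 4, 2)); after release of (1, 3, 2) the pool is (7, 7, 4)
  run T3 (needs (5, 1, 2), free (7, 7, 4)); after release of (1, 0, 0) the pool is (8, 7, 4)


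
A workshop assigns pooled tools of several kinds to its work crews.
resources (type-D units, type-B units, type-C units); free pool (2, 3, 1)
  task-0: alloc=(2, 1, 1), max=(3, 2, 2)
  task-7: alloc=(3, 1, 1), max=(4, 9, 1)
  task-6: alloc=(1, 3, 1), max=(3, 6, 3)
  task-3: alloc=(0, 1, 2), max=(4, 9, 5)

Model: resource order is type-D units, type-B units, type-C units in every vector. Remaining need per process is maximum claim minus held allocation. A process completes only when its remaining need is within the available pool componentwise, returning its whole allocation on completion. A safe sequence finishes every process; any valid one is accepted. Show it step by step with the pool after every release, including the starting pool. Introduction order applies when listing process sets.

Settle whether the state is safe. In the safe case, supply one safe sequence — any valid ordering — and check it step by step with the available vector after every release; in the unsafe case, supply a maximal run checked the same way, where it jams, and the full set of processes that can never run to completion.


UNSAFE — no complete ordering exists.
Key observation: even finishing task-0, task-6 leaves just (5, 7, 3) free — too little type-B units for any of the remaining processes.
The run task-0, task-6 cannot be extended any further. Step-by-step check:
  pool = (2, 3, 1)
  run task-0 (needs (1, 1, 1), free (2, 3, 1)); after release of (2, 1, 1) the pool is (4, 4, 2)
  run task-6 (needs (2, 3, 2), free (4, 4, 2)); after release of (1, 3, 1) the pool is (5, 7, 3)
  blocked: task-7 wants (1, 8, 0), pool (5, 7, 3) — not enough type-B units
  blocked: task-3 wants (4, 8, 3), pool (5, 7, 3) — not enough type-B units
Never able to finish: task-7 and task-3.


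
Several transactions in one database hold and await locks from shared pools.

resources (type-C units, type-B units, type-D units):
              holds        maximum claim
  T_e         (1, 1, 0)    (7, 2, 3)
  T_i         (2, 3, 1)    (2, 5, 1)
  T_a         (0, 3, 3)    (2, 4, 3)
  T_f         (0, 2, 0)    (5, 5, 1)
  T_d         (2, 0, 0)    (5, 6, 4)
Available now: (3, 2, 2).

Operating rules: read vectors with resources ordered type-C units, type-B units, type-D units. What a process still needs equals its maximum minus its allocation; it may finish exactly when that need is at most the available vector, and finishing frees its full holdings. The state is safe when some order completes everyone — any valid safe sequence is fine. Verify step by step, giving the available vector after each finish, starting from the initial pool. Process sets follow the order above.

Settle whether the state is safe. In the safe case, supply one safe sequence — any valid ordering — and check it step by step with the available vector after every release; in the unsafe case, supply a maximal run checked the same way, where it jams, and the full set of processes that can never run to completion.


SAFE. One safe sequence: T_i, T_a, T_f, T_d, T_e.
Key observation: at T_i the run first touches a limit — (0, 2, 0) against (3, 2, 2), exact on a resource it actually requests.
Check, step by step:
  pool = (3, 2, 2)
  T_i: need (0, 2, 0) fits (3, 2, 2); releases (2, 3, 1), pool now (5, 5, 3)
  T_a: need (2, 1, 0) fits (5, 5, 3); releases (0, 3, 3), pool now (5, 8, 6)
  T_f: need (5, 3, 1) fits (5, 8, 6); releases (0, 2, 0), pool now (5, 10, 6)
  T_d: need (3, 6, 4) fits (5, 10, 6); releases (2, 0, 0), pool now (7, 10, 6)
  T_e: need (6, 1, 3) fits (7, 10, 6); releases (1, 1, 0), pool now (8, 11, 6)
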